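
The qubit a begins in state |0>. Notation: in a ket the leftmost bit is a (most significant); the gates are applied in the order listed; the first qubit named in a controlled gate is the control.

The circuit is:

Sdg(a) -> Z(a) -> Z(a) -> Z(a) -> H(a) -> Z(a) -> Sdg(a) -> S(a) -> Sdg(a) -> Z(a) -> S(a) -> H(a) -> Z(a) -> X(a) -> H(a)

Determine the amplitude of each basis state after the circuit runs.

The resulting statevector has amplitude sqrt(2)/2 on |0>, -sqrt(2)/2 on |1>.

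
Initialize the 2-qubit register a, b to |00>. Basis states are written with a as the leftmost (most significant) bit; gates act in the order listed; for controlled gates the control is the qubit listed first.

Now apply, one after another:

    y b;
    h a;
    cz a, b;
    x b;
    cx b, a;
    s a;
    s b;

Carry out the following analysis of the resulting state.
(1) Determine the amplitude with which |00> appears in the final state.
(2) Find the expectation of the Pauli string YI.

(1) The final state's coefficient on |00> equals sqrt(2)*I/2.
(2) The expectation value of YI is -1.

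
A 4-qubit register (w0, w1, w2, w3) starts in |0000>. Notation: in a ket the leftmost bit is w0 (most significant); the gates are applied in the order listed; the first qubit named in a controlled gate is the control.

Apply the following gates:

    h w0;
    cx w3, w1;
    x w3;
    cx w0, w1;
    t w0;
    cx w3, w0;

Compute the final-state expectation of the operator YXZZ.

The expectation value of YXZZ is sqrt(2)/2.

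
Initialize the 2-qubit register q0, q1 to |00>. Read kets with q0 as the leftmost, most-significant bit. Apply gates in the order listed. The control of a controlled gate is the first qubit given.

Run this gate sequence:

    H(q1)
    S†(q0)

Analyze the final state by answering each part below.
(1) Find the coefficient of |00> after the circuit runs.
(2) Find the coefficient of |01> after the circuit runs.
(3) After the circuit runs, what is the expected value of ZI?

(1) The amplitude on |00> is sqrt(2)/2.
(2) The amplitude on |01> is sqrt(2)/2.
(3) The observable ZI averages to 1.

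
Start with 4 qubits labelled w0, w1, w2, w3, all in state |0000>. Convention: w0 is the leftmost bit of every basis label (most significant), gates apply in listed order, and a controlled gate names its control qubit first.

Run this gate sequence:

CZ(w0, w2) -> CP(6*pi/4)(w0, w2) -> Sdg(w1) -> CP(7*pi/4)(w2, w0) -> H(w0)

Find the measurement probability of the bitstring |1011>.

The probability of measuring |1011> is 0.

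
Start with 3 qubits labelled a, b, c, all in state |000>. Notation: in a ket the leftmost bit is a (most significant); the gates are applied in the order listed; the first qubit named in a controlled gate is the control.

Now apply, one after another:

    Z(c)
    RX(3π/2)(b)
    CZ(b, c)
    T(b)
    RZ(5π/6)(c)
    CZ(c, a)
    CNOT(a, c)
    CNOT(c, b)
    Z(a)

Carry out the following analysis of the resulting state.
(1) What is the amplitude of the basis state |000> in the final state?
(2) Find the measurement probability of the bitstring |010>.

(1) The final state's coefficient on |000> equals sqrt(2)*exp(7*I*pi/12)/2.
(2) A full measurement returns |010> with probability 1/2.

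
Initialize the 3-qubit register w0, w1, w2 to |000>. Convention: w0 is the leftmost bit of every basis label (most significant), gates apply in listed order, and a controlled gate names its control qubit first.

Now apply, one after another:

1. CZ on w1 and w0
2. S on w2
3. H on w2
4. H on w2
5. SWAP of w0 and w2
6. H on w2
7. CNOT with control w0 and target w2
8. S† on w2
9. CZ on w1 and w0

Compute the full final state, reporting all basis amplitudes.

The final amplitudes are sqrt(2)/2 on |000>, -sqrt(2)*I/2 on |001>, and 0 on every other basis state.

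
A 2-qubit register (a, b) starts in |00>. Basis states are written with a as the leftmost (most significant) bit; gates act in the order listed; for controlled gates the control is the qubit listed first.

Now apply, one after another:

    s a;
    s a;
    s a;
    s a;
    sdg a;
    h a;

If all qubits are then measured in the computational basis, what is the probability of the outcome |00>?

A full measurement returns |00> with probability 1/2.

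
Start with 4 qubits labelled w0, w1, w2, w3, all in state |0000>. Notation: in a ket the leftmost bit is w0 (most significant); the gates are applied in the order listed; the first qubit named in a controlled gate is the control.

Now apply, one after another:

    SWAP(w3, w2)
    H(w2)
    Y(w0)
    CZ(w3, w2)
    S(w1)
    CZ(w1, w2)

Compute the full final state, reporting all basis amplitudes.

The final amplitudes are sqrt(2)*I/2 on |1000>, sqrt(2)*I/2 on |1010>, and 0 on every other basis state.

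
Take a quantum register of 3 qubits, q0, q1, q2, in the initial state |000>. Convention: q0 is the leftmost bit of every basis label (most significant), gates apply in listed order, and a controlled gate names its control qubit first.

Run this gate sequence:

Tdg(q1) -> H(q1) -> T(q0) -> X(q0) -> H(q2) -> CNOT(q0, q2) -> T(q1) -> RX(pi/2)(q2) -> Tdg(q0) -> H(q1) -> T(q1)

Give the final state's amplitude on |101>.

The amplitude on |101> is 1/4 - I/4 - exp(I*pi/4)/4 - exp(3*I*pi/4)/4.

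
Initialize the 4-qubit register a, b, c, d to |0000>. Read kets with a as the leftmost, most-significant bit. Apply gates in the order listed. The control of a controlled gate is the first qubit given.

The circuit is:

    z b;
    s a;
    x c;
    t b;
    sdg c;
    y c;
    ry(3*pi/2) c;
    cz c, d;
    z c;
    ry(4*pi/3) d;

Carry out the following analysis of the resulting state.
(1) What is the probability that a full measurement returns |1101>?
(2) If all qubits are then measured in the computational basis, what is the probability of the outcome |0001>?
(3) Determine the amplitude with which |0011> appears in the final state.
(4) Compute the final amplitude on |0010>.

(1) Outcome |1101> occurs with probability 0.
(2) The probability of measuring |0001> is 3/8.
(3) The amplitude on |0011> is sqrt(6)/4.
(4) The amplitude on |0010> is -sqrt(2)/4.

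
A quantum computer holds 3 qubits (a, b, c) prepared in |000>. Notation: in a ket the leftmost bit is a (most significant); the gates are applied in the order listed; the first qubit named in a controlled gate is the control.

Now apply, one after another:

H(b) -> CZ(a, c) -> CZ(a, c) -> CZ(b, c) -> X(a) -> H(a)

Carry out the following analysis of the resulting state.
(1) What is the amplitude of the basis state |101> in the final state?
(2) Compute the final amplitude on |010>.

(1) |101> carries amplitude 0 in the final state. Key observation: the block from step 2 through step 3 cancels to the identity and can be dropped.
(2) |010> carries amplitude 1/2 in the final state.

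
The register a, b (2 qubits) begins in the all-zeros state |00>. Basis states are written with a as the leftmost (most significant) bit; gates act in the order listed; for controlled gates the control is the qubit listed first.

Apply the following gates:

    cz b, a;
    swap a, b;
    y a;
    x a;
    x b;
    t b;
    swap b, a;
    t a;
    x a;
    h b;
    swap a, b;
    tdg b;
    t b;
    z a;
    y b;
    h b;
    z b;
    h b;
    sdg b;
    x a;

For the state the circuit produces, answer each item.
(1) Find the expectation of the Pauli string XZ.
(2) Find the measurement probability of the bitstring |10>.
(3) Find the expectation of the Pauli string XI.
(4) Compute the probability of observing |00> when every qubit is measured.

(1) The expectation value of XZ is -1.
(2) The probability of measuring |10> is 1/2.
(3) The observable XI averages to -1.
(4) The probability of measuring |00> is 1/2.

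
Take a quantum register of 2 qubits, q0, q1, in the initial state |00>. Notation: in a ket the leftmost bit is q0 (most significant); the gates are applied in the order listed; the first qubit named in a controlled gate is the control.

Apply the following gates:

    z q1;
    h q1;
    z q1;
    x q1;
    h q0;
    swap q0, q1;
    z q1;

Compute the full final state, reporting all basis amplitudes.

The resulting statevector has amplitude -1/2 on |00>, 1/2 on |01>, 1/2 on |10>, -1/2 on |11>.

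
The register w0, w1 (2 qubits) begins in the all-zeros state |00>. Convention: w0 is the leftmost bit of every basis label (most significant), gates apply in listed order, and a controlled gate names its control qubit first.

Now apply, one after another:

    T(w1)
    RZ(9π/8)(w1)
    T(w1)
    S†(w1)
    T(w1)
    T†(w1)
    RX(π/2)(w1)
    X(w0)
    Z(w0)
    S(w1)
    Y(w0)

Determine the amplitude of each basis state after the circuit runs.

The final amplitudes are -sqrt(2)*exp(15*I*pi/16)/2 on |00>, -sqrt(2)*exp(15*I*pi/16)/2 on |01>, 0 on |10>, 0 on |11>.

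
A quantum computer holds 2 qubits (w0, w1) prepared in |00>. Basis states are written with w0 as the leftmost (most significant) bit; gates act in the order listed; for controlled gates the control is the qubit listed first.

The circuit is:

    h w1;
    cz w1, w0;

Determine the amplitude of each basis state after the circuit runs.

The resulting statevector has amplitude sqrt(2)/2 on |00>, sqrt(2)/2 on |01>, 0 on |10>, 0 on |11>.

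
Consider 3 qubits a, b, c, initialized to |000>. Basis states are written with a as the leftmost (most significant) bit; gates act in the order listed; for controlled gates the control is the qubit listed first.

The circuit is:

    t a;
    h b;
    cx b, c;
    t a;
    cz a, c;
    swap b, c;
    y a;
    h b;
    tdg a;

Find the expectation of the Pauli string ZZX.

The observable ZZX averages to -1.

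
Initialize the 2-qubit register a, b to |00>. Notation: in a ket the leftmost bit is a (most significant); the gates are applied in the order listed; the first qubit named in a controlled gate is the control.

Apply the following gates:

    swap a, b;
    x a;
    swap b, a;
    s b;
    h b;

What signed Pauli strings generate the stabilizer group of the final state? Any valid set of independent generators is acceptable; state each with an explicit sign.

One valid set of independent stabilizer generators is -IX, +ZI (any independent generating set of the same group is equally correct).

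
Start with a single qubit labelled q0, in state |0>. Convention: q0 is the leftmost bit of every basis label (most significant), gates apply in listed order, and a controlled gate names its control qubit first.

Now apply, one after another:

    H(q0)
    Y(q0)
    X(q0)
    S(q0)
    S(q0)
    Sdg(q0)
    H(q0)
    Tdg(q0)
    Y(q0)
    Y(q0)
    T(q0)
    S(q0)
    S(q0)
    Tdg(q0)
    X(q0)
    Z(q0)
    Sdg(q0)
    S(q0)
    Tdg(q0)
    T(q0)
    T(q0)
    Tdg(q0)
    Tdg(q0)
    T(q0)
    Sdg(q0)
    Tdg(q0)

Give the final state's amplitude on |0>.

The amplitude on |0> is (-1 + I)*exp(3*I*pi/4)/2. Key observation: steps 18-25 multiply out to the identity, so the circuit reduces to the remaining gates.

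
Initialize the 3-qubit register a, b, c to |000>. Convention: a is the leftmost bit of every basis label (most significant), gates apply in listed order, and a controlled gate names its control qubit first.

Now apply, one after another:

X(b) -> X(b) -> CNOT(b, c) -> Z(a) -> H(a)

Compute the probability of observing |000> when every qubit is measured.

The probability of measuring |000> is 1/2. Key observation: gates 1-2 undo each other exactly, leaving only the rest of the circuit to track.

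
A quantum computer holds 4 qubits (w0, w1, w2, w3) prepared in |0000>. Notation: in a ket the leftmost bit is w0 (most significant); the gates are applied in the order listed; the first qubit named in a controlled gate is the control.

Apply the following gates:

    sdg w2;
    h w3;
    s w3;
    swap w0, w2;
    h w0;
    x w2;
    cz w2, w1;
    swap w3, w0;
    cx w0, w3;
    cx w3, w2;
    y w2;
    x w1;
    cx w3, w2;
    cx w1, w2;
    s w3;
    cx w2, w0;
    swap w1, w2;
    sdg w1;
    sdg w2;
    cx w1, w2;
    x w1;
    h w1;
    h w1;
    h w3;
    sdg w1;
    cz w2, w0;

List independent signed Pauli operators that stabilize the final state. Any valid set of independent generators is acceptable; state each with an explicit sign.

The final state is stabilized by the group generated by -YIII, +IIIY, +IZII, +IIZI; other independent generating sets are equally valid.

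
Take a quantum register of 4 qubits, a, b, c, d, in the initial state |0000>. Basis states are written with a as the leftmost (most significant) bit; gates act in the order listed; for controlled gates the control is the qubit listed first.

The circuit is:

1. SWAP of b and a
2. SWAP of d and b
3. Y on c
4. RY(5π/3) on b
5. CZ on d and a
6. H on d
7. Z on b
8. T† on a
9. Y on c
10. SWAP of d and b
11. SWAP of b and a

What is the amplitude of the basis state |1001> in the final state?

The final state's coefficient on |1001> equals -sqrt(2)/4.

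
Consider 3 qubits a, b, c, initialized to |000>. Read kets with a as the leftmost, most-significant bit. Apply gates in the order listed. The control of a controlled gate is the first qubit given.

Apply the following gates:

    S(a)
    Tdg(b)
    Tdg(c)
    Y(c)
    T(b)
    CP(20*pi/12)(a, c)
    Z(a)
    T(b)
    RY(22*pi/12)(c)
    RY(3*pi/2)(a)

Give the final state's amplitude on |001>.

|001> carries amplitude I*(1 + sqrt(3))/4 in the final state.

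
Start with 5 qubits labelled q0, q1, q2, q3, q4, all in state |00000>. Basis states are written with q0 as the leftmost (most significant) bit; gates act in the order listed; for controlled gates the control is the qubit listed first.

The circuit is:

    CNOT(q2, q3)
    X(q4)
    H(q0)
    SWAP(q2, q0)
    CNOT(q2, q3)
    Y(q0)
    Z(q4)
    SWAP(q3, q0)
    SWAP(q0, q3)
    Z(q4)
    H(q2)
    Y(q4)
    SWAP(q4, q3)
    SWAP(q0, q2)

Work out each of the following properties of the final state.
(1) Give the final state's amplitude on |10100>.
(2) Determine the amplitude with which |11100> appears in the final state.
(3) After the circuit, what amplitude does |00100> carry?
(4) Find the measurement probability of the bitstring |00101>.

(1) |10100> carries amplitude 1/2 in the final state.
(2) |11100> carries amplitude 0 in the final state.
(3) The amplitude on |00100> is 1/2.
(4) Outcome |00101> occurs with probability 1/4.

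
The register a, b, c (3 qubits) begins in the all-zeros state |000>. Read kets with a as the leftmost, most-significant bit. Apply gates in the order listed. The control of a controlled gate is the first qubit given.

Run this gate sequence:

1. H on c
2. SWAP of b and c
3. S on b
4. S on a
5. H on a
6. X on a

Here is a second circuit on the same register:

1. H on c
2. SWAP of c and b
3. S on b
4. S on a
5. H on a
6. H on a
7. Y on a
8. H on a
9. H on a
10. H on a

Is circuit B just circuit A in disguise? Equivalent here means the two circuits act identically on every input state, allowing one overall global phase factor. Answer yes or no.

No — the two circuits implement different unitaries, even allowing a global phase.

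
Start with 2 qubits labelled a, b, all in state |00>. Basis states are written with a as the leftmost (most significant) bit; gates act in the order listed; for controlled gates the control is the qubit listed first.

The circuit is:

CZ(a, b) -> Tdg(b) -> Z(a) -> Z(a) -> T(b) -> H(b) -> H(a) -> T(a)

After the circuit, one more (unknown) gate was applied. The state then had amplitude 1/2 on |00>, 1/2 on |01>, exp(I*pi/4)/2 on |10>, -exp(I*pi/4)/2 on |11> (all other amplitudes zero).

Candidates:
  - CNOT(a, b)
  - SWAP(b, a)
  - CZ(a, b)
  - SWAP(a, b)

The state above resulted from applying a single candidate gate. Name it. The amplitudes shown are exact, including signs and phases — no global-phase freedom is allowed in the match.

It was CZ(a, b) that produced the state shown. Key observation: gates 2-5 undo each other exactly, leaving only the rest of the circuit to track.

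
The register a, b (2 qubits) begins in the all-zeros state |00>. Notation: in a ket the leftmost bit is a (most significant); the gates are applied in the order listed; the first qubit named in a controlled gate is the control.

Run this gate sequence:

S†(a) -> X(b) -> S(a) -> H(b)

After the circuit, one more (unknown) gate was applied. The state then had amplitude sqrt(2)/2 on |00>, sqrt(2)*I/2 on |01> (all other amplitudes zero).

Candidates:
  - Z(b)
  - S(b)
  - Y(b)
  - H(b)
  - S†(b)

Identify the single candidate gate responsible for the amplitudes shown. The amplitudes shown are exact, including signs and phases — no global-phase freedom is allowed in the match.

It was S†(b) that produced the state shown.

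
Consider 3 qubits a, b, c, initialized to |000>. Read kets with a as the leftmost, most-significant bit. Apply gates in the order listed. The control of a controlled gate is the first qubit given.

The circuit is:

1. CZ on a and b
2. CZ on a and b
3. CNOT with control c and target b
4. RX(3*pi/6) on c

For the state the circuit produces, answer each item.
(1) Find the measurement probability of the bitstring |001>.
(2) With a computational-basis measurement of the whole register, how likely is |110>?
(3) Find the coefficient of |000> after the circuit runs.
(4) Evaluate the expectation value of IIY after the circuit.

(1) A full measurement returns |001> with probability 1/2. Key observation: steps 1-2 multiply out to the identity, so the circuit reduces to the remaining gates.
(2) Outcome |110> occurs with probability 0.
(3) The amplitude on |000> is sqrt(2)/2.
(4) The observable IIY averages to -1.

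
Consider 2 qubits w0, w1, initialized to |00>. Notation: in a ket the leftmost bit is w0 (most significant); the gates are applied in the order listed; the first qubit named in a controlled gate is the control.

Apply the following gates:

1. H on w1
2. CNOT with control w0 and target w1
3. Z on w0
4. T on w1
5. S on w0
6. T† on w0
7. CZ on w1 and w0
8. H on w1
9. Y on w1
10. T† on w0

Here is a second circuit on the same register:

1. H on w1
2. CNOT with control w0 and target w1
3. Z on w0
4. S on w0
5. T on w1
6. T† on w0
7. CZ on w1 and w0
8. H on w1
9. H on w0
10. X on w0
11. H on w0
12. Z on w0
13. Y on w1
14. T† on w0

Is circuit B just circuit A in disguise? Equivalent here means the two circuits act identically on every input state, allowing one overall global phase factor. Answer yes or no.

Yes — the two circuits implement the same unitary up to a global phase.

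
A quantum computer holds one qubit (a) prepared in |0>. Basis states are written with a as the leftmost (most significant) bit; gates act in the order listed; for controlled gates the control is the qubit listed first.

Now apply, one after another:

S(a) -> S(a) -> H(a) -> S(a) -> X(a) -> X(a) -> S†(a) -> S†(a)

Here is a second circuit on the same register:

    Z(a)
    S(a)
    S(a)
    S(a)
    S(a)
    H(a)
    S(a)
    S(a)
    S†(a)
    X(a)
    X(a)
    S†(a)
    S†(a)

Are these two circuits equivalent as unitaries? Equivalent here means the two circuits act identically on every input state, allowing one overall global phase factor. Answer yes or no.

Yes, they are equivalent — the unitaries differ by at most a global phase.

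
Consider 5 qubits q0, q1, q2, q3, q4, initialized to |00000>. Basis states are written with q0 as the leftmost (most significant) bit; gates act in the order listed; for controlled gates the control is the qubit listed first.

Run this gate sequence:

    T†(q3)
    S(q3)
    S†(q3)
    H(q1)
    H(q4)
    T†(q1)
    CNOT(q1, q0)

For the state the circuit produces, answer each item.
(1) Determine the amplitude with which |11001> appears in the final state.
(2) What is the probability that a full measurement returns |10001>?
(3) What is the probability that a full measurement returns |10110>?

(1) The final state's coefficient on |11001> equals -exp(3*I*pi/4)/2.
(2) Outcome |10001> occurs with probability 0.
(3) The probability of measuring |10110> is 0.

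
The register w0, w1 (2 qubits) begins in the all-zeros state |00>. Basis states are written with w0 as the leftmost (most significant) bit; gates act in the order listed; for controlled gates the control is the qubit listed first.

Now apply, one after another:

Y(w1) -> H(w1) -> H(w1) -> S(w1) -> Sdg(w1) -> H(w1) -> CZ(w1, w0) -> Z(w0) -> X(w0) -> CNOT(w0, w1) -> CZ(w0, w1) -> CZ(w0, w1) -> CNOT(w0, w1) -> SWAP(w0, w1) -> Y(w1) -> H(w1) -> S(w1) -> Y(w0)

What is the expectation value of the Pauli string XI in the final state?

The expectation value of XI is 1. Key observation: steps 4-5 multiply out to the identity, so the circuit reduces to the remaining gates.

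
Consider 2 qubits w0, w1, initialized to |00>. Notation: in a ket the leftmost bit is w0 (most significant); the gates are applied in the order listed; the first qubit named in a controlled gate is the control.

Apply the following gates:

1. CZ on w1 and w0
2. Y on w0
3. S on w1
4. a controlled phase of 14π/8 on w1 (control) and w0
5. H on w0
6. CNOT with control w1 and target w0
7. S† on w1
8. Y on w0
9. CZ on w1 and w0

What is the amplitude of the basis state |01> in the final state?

|01> carries amplitude 0 in the final state.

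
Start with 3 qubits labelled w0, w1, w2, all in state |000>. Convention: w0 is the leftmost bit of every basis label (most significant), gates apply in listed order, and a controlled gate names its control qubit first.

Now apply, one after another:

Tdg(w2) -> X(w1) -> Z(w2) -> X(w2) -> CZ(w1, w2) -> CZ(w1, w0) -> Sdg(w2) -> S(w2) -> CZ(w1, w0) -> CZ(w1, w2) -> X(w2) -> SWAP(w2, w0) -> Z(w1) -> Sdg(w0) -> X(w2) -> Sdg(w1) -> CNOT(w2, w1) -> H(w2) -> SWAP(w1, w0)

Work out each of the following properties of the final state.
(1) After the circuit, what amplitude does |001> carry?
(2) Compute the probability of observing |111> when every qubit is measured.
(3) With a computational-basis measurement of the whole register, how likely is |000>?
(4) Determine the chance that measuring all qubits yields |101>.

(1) The final state's coefficient on |001> equals -sqrt(2)*I/2.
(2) The probability of measuring |111> is 0.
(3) A full measurement returns |000> with probability 1/2.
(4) The probability of measuring |101> is 0.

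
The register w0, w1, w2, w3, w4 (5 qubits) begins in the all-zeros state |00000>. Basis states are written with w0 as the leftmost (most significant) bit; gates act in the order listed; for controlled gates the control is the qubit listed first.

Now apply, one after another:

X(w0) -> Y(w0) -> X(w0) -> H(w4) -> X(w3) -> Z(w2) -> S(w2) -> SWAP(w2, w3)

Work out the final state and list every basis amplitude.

The final amplitudes are -sqrt(2)*I/2 on |10100>, -sqrt(2)*I/2 on |10101>, and 0 on every other basis state.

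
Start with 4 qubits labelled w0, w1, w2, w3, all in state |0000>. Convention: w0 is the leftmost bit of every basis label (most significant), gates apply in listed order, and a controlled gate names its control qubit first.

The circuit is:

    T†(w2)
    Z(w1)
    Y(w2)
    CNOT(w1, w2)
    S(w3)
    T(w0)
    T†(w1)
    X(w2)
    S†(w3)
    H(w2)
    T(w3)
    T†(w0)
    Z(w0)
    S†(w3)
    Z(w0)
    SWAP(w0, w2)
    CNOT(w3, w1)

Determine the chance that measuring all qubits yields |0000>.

A full measurement returns |0000> with probability 1/2.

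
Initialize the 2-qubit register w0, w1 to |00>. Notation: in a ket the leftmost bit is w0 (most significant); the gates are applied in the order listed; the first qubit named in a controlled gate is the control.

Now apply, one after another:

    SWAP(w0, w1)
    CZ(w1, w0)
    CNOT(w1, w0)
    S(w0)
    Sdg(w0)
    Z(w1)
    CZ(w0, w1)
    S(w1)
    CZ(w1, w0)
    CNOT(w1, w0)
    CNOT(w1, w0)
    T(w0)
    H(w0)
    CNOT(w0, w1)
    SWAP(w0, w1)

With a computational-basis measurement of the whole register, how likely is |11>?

A full measurement returns |11> with probability 1/2.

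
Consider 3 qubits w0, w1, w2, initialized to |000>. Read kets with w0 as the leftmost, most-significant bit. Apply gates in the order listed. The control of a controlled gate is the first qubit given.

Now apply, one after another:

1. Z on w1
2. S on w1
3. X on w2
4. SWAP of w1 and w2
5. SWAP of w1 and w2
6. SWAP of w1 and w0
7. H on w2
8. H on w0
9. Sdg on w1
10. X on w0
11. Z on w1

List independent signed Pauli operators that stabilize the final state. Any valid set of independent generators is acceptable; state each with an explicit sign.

The stabilizer group can be generated by +XII, -IIX, +IZI, among other valid generating sets. Key observation: steps 4-5 multiply out to the identity, so the circuit reduces to the remaining gates.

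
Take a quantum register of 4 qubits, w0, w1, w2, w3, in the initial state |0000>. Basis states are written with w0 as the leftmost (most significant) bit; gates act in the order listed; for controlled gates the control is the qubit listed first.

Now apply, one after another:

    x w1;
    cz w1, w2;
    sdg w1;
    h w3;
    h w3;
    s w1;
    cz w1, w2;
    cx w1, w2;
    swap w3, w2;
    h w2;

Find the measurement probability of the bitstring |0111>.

Outcome |0111> occurs with probability 1/2. Key observation: gates 2-7 undo each other exactly, leaving only the rest of the circuit to track.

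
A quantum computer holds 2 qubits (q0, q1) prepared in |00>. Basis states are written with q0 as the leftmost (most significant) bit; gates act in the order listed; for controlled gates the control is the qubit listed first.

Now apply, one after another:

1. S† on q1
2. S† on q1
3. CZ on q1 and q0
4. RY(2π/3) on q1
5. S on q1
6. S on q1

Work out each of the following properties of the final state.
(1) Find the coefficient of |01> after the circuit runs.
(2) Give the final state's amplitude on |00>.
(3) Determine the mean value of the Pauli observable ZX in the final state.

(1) |01> carries amplitude -sqrt(3)/2 in the final state.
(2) The amplitude on |00> is 1/2.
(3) In the final state, ZX has expectation -sqrt(3)/2.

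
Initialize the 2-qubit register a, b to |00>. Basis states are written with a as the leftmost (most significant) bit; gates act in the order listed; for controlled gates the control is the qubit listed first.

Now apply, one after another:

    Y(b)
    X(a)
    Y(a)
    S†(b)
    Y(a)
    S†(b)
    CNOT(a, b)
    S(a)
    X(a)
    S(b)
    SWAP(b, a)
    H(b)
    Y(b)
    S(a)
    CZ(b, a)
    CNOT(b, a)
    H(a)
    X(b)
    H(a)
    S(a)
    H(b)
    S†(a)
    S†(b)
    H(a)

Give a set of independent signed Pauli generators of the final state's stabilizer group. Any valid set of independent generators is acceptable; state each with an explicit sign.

One valid set of independent stabilizer generators is +XY, -ZZ (any independent generating set of the same group is equally correct).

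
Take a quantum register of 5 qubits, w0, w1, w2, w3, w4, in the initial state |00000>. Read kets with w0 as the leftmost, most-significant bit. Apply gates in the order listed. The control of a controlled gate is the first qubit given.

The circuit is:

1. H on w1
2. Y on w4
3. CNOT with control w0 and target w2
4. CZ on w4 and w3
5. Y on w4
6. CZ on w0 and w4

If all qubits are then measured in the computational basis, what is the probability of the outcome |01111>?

Outcome |01111> occurs with probability 0.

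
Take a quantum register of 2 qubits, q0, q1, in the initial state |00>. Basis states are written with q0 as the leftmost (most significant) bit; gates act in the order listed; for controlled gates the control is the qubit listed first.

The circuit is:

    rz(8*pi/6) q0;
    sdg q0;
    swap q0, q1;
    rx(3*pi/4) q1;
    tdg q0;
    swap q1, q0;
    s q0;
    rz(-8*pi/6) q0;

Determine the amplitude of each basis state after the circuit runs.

The final amplitudes are sqrt(2 - sqrt(2))/2 on |00>, 0 on |01>, sqrt(sqrt(2) + 2)*exp(2*I*pi/3)/2 on |10>, 0 on |11>.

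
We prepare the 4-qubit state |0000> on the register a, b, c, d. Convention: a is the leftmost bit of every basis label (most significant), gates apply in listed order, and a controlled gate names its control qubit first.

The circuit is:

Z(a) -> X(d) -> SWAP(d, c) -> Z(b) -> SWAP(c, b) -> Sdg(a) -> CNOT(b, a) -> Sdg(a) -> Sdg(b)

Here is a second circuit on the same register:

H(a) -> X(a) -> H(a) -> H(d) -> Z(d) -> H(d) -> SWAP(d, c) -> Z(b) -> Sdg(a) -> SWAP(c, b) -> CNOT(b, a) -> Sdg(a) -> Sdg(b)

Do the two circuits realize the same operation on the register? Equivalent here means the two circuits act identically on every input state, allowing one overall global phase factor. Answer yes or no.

Yes: on every input state the two circuits agree up to one overall phase factor.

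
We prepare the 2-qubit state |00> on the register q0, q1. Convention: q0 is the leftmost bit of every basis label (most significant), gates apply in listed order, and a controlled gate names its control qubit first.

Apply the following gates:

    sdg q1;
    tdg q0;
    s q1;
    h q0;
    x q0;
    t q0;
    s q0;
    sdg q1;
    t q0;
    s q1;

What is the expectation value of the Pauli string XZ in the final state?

In the final state, XZ has expectation -1.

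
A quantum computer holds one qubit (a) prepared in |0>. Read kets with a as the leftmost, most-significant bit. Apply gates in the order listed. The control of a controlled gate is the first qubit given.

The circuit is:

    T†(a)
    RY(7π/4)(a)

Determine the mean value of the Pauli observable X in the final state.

The observable X averages to -sqrt(2)/2.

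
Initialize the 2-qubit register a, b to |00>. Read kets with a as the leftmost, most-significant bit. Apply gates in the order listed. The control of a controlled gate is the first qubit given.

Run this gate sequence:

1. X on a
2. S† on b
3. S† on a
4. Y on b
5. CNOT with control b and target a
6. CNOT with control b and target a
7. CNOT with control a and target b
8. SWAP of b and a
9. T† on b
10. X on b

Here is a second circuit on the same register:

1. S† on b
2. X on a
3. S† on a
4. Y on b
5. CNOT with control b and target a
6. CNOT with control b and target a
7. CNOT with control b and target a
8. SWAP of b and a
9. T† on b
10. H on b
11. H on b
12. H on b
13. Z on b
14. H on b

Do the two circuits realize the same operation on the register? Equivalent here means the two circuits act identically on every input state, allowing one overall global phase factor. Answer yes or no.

No: there is an input state on which the two circuits produce genuinely different outputs (not merely differing by a phase).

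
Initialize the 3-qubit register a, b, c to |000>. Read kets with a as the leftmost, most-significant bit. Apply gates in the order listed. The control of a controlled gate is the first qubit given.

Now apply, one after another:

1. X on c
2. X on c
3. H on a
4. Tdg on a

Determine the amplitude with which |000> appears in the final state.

The amplitude on |000> is sqrt(2)/2.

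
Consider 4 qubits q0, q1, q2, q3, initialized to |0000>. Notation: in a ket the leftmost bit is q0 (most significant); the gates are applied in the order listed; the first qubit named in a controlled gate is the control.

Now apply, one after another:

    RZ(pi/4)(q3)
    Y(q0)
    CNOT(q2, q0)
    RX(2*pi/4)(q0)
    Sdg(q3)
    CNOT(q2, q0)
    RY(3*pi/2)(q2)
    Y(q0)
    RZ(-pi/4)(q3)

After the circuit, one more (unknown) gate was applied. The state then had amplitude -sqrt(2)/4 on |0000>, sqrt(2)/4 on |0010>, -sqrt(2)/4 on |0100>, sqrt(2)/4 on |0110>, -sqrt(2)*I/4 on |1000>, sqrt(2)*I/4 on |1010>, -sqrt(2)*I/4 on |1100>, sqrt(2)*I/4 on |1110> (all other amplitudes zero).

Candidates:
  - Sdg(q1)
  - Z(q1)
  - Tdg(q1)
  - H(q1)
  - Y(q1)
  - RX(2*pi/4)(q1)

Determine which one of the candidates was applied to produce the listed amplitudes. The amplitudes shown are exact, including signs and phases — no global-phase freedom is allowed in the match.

The unique candidate consistent with the amplitudes is H(q1).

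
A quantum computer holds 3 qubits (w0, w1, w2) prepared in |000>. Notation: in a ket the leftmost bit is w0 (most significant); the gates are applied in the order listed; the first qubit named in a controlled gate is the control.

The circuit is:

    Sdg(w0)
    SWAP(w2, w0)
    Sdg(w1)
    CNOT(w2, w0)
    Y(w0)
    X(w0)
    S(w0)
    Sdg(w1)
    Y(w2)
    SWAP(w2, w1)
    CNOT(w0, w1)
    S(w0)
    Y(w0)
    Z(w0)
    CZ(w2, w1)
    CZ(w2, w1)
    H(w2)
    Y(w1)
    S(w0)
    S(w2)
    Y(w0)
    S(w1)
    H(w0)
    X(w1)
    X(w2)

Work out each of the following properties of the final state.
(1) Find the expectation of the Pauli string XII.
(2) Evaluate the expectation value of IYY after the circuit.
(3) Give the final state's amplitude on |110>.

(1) The expectation value of XII is 1. Key observation: gates 15-16 undo each other exactly, leaving only the rest of the circuit to track.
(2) The expectation value of IYY is 0.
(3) The final state's coefficient on |110> equals I/2.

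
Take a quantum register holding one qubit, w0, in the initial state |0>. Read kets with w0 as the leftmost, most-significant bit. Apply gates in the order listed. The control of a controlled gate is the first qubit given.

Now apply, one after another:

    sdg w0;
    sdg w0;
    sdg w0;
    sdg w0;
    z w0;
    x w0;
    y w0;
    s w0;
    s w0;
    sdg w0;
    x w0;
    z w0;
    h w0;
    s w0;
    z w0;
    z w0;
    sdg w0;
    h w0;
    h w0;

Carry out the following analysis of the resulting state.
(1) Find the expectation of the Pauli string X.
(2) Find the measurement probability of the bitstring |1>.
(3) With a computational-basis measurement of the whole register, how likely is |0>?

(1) The observable X averages to -1.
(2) A full measurement returns |1> with probability 1/2.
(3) The probability of measuring |0> is 1/2.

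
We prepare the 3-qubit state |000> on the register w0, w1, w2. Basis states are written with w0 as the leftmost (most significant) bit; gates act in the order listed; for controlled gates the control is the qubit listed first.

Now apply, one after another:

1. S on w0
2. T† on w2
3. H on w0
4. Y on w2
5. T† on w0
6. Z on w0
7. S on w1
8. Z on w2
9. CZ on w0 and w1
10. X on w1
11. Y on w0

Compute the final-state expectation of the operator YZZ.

The expectation value of YZZ is sqrt(2)/2.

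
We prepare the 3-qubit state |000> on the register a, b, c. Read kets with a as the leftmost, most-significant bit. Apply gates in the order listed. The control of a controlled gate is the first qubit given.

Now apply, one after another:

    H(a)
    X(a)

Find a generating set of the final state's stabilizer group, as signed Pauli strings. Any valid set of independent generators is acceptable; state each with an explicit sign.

One valid set of independent stabilizer generators is +XII, +IZI, +IIZ (any independent generating set of the same group is equally correct).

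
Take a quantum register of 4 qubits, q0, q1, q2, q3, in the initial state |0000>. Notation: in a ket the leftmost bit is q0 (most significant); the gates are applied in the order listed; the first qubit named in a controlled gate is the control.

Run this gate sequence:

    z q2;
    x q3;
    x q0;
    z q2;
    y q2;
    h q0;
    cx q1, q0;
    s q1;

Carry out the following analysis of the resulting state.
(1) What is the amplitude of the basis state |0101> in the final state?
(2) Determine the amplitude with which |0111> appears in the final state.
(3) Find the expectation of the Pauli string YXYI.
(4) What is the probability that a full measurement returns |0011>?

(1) The amplitude on |0101> is 0.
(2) The amplitude on |0111> is 0.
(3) The observable YXYI averages to 0.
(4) The probability of measuring |0011> is 1/2.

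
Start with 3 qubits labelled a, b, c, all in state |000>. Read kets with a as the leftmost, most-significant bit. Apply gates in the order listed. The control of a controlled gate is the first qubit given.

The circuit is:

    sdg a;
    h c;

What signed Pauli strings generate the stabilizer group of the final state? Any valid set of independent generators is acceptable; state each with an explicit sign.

The stabilizer group can be generated by +IIX, +ZII, +IZI, among other valid generating sets.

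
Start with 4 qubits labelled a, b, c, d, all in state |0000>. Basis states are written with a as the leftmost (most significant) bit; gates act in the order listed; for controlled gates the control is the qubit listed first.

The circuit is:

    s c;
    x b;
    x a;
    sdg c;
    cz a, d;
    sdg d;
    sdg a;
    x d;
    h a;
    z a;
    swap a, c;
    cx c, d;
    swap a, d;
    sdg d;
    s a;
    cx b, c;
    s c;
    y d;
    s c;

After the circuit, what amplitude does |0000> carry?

The final state's coefficient on |0000> equals 0.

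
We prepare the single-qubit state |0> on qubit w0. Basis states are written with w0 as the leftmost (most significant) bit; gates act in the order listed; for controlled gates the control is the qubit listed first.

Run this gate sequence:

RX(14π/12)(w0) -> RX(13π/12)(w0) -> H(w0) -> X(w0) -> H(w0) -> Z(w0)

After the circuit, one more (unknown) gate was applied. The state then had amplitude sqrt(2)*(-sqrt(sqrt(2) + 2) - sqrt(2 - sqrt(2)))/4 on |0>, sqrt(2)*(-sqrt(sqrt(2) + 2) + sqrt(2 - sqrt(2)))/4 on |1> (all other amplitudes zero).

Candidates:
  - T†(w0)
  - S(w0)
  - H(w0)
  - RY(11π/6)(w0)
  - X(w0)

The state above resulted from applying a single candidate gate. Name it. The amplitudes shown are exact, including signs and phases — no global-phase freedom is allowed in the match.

The applied gate was S(w0). Key observation: gates 3-6 undo each other exactly, leaving only the rest of the circuit to track.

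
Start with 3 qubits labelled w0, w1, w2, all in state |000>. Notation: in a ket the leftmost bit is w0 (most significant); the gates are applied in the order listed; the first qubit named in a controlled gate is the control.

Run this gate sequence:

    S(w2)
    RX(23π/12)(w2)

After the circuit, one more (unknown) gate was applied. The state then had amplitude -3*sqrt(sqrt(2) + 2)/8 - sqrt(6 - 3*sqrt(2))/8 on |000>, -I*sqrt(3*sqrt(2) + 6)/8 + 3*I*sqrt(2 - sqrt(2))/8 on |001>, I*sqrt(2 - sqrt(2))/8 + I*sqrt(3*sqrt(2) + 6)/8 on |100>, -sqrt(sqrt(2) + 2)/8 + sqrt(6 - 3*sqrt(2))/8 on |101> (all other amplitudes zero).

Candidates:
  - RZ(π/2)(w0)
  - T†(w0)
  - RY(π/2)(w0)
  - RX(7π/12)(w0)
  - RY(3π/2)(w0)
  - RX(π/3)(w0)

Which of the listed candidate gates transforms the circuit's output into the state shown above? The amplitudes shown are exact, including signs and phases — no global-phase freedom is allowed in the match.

The unique candidate consistent with the amplitudes is RX(π/3)(w0).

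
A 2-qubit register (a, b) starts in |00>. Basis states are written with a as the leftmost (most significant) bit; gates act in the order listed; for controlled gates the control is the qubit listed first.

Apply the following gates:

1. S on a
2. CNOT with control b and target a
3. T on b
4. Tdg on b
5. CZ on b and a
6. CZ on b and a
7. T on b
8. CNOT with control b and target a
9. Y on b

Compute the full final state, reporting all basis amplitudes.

After the circuit, the state carries amplitude I on |01>, and 0 on every other basis state.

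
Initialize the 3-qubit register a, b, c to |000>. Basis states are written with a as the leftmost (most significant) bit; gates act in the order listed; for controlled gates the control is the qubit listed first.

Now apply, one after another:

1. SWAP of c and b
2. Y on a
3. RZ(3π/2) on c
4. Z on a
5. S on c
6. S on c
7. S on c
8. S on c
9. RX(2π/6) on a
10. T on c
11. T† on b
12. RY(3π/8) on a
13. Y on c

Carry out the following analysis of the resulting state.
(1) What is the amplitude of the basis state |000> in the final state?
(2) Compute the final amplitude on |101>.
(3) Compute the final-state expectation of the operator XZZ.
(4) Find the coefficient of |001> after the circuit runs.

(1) |000> carries amplitude 0 in the final state. Key observation: the block from step 5 through step 8 cancels to the identity and can be dropped.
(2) The final state's coefficient on |101> equals (-sqrt(3)*cos(3*pi/16) + I*sin(3*pi/16))*exp(I*pi/4)/2.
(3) In the final state, XZZ has expectation sqrt(sqrt(2) + 2)/4.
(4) |001> carries amplitude (sqrt(3)*sin(3*pi/16) + I*cos(3*pi/16))*exp(I*pi/4)/2 in the final state.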